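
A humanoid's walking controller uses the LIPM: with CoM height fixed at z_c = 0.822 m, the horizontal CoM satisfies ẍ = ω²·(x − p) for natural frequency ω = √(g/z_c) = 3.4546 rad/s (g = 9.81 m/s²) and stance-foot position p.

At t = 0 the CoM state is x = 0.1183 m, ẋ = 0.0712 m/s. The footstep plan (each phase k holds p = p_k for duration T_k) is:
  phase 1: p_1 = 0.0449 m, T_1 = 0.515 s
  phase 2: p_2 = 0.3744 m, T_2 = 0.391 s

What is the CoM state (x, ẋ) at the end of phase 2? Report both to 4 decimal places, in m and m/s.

phase 1: p=0.0449, T=0.515, ωT=1.779119, cosh=3.046711, sinh=2.877924; start (x,ẋ)=(0.118300, 0.071200) → end (x,ẋ)=(0.327843, 0.946674)
phase 2: p=0.3744, T=0.391, ωT=1.350749, cosh=2.059680, sinh=1.800634; start (x,ẋ)=(0.327843, 0.946674) → end (x,ẋ)=(0.771941, 1.660241)

x = 0.7719, ẋ = 1.6602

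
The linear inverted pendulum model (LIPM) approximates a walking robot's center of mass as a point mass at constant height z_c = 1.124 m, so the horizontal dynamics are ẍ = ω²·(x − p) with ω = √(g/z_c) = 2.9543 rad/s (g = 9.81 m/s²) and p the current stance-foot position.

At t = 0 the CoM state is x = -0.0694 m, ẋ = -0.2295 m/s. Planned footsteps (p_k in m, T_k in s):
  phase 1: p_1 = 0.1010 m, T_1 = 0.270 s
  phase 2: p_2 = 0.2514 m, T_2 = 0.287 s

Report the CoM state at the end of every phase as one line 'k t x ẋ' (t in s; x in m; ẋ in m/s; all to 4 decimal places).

phase 1: p=0.1010, T=0.270, ωT=0.797661, cosh=1.335361, sinh=0.884980; start (x,ẋ)=(-0.069400, -0.229500) → end (x,ẋ)=(-0.195294, -0.751976)
phase 2: p=0.2514, T=0.287, ωT=0.847884, cosh=1.381511, sinh=0.953191; start (x,ẋ)=(-0.195294, -0.751976) → end (x,ẋ)=(-0.608334, -2.296757)

1 0.2700 -0.1953 -0.7520
2 0.5570 -0.6083 -2.2968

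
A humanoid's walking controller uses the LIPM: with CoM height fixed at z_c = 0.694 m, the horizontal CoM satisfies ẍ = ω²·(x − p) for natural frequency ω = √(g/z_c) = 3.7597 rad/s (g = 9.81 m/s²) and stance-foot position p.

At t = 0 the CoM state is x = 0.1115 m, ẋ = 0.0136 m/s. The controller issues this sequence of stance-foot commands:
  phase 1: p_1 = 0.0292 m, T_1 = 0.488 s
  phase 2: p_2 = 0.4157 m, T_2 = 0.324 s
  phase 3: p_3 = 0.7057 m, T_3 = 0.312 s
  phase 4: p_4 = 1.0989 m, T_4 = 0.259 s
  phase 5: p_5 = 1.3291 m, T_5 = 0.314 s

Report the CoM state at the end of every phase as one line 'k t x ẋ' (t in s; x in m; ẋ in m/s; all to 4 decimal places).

1 0.4880 0.3046 0.9880
2 0.8120 0.6167 1.1717
3 1.1240 1.0035 1.5859
4 1.3830 1.4334 1.9921
5 1.6970 2.2963 4.1277

phase 1: p=0.0292, T=0.488, ωT=1.834734, cosh=3.211561, sinh=3.051905; start (x,ẋ)=(0.111500, 0.013600) → end (x,ẋ)=(0.304551, 0.988008)
phase 2: p=0.4157, T=0.324, ωT=1.218143, cosh=1.838341, sinh=1.542562; start (x,ẋ)=(0.304551, 0.988008) → end (x,ẋ)=(0.616739, 1.171679)
phase 3: p=0.7057, T=0.312, ωT=1.173026, cosh=1.770594, sinh=1.461165; start (x,ẋ)=(0.616739, 1.171679) → end (x,ẋ)=(1.003546, 1.585856)
phase 4: p=1.0989, T=0.259, ωT=0.973762, cosh=1.512774, sinh=1.135114; start (x,ẋ)=(1.003546, 1.585856) → end (x,ẋ)=(1.433446, 1.992098)
phase 5: p=1.3291, T=0.314, ωT=1.180546, cosh=1.781631, sinh=1.474520; start (x,ẋ)=(1.433446, 1.992098) → end (x,ẋ)=(2.296288, 4.127650)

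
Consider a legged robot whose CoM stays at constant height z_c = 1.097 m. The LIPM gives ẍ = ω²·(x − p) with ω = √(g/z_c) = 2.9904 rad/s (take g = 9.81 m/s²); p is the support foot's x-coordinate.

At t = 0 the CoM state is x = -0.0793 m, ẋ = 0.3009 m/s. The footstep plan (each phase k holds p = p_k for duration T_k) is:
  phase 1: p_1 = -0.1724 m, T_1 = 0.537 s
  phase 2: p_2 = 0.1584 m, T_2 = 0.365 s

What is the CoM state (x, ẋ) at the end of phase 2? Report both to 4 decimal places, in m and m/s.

phase 1: p=-0.1724, T=0.537, ωT=1.605845, cosh=2.591393, sinh=2.390673; start (x,ẋ)=(-0.079300, 0.300900) → end (x,ẋ)=(0.309413, 1.445329)
phase 2: p=0.1584, T=0.365, ωT=1.091496, cosh=1.657220, sinh=1.321507; start (x,ẋ)=(0.309413, 1.445329) → end (x,ẋ)=(1.047376, 2.992006)

x = 1.0474, ẋ = 2.9920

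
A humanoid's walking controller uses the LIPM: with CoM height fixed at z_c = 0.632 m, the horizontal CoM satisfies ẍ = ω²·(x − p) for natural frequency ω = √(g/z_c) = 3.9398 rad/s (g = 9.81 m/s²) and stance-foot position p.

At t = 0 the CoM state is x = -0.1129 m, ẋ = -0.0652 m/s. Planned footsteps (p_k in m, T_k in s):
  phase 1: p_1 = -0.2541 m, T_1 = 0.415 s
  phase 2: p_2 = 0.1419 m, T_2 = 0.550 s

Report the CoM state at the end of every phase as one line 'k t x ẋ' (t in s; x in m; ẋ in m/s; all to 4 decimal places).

phase 1: p=-0.2541, T=0.415, ωT=1.635017, cosh=2.662247, sinh=2.467298; start (x,ẋ)=(-0.112900, -0.065200) → end (x,ẋ)=(0.080978, 1.198979)
phase 2: p=0.1419, T=0.550, ωT=2.166890, cosh=4.422811, sinh=4.308277; start (x,ẋ)=(0.080978, 1.198979) → end (x,ẋ)=(1.183568, 4.268778)

1 0.4150 0.0810 1.1990
2 0.9650 1.1836 4.2688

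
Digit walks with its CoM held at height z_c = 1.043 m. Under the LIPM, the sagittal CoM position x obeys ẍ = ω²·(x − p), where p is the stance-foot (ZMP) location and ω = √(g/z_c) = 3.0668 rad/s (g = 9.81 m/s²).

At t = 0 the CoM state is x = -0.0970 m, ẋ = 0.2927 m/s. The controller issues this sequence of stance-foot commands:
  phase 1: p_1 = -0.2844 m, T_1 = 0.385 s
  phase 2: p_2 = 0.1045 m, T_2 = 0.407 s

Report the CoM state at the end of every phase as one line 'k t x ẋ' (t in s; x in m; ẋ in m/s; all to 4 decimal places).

phase 1: p=-0.2844, T=0.385, ωT=1.180718, cosh=1.781885, sinh=1.474827; start (x,ẋ)=(-0.097000, 0.292700) → end (x,ẋ)=(0.190285, 1.369168)
phase 2: p=0.1045, T=0.407, ωT=1.248188, cosh=1.885524, sinh=1.598499; start (x,ẋ)=(0.190285, 1.369168) → end (x,ẋ)=(0.979897, 3.002139)

1 0.3850 0.1903 1.3692
2 0.7920 0.9799 3.0021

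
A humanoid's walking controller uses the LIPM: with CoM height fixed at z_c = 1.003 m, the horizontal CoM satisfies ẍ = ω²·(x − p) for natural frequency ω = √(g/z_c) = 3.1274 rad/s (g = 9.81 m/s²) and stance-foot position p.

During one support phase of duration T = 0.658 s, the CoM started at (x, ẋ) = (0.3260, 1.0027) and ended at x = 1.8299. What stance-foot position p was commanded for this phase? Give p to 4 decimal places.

ωT = 3.1274·0.658 = 2.057829; cosh(ωT) = 3.978344, sinh(ωT) = 3.850613
x(T) = p + (x₀−p)·cosh(ωT) + (ẋ₀/ω)·sinh(ωT) ⇒ p·(1 − cosh) = x(T) − x₀·cosh − (ẋ₀/ω)·sinh
numerator   = 1.8299 − (0.3260)·3.978344 − (1.0027/3.1274)·3.850613 = -0.701615
denominator = 1 − 3.978344 = -2.978344
p = -0.701615 / -2.978344 = 0.2356

p = 0.2356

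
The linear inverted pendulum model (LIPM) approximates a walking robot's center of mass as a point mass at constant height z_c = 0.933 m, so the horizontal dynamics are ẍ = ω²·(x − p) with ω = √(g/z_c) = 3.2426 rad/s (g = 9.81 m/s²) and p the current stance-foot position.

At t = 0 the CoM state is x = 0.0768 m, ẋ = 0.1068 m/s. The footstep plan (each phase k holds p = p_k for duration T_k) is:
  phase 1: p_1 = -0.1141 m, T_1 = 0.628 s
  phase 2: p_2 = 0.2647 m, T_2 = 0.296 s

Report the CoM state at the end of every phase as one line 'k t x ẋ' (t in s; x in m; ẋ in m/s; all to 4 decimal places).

phase 1: p=-0.1141, T=0.628, ωT=2.036353, cosh=3.896557, sinh=3.766054; start (x,ẋ)=(0.076800, 0.106800) → end (x,ẋ)=(0.753794, 2.747386)
phase 2: p=0.2647, T=0.296, ωT=0.959810, cosh=1.497083, sinh=1.114117; start (x,ẋ)=(0.753794, 2.747386) → end (x,ẋ)=(1.940881, 5.879980)

1 0.6280 0.7538 2.7474
2 0.9240 1.9409 5.8800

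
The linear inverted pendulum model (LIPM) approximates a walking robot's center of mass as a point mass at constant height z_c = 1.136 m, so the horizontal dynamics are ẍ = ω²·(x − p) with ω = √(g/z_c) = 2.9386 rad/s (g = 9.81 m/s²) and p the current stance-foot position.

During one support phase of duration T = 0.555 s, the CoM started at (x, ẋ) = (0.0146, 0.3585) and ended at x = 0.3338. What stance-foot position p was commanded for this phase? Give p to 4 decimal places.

ωT = 2.9386·0.555 = 1.630923; cosh(ωT) = 2.652168, sinh(ωT) = 2.456419
x(T) = p + (x₀−p)·cosh(ωT) + (ẋ₀/ω)·sinh(ωT) ⇒ p·(1 − cosh) = x(T) − x₀·cosh − (ẋ₀/ω)·sinh
numerator   = 0.3338 − (0.0146)·2.652168 − (0.3585/2.9386)·2.456419 = -0.004597
denominator = 1 − 2.652168 = -1.652168
p = -0.004597 / -1.652168 = 0.0028

p = 0.0028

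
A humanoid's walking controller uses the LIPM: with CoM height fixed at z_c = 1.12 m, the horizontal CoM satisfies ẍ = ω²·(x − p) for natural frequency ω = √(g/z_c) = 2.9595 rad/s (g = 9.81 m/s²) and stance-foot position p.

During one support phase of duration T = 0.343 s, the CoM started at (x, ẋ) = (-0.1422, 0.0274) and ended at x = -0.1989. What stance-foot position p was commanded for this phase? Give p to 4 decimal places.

ωT = 2.9595·0.343 = 1.015108; cosh(ωT) = 1.561013, sinh(ωT) = 1.198650
x(T) = p + (x₀−p)·cosh(ωT) + (ẋ₀/ω)·sinh(ωT) ⇒ p·(1 − cosh) = x(T) − x₀·cosh − (ẋ₀/ω)·sinh
numerator   = -0.1989 − (-0.1422)·1.561013 − (0.0274/2.9595)·1.198650 = 0.011979
denominator = 1 − 1.561013 = -0.561013
p = 0.011979 / -0.561013 = -0.0214

p = -0.0214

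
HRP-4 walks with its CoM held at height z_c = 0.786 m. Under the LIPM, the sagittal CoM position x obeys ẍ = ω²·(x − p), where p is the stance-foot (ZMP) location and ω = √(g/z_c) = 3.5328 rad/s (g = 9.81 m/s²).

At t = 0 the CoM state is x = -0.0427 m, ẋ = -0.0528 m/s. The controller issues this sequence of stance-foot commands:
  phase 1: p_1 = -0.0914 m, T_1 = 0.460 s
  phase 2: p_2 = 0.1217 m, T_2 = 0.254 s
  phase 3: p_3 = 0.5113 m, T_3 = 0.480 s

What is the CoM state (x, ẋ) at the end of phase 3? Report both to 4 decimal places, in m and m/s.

x = -0.8723, ẋ = -4.5824

phase 1: p=-0.0914, T=0.460, ωT=1.625088, cosh=2.637880, sinh=2.440986; start (x,ẋ)=(-0.042700, -0.052800) → end (x,ẋ)=(0.000583, 0.280685)
phase 2: p=0.1217, T=0.254, ωT=0.897331, cosh=1.430352, sinh=1.022696; start (x,ẋ)=(0.000583, 0.280685) → end (x,ẋ)=(0.029714, -0.036116)
phase 3: p=0.5113, T=0.480, ωT=1.695744, cosh=2.817081, sinh=2.633619; start (x,ẋ)=(0.029714, -0.036116) → end (x,ẋ)=(-0.872291, -4.582442)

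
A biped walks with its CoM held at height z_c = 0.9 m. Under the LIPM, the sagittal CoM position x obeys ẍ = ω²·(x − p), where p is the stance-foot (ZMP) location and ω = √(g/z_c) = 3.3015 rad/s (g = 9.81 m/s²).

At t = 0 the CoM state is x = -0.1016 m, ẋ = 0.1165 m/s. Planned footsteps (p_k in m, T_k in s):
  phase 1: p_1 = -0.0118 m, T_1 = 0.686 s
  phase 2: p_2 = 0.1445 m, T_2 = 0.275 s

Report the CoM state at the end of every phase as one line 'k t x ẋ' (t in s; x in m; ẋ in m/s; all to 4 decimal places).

1 0.6860 -0.2808 -0.8451
2 0.9610 -0.7341 -2.6752

phase 1: p=-0.0118, T=0.686, ωT=2.264829, cosh=4.866663, sinh=4.762815; start (x,ẋ)=(-0.101600, 0.116500) → end (x,ẋ)=(-0.280761, -0.845088)
phase 2: p=0.1445, T=0.275, ωT=0.907913, cosh=1.441254, sinh=1.037888; start (x,ẋ)=(-0.280761, -0.845088) → end (x,ẋ)=(-0.734078, -2.675180)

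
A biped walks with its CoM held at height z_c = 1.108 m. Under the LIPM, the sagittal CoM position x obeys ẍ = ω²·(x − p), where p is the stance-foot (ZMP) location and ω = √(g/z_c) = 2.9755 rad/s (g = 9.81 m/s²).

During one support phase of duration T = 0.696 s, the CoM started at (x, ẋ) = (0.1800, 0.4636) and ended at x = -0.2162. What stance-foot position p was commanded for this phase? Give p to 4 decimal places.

p = 0.5115

ωT = 2.9755·0.696 = 2.070948; cosh(ωT) = 4.029203, sinh(ωT) = 3.903137
x(T) = p + (x₀−p)·cosh(ωT) + (ẋ₀/ω)·sinh(ωT) ⇒ p·(1 − cosh) = x(T) − x₀·cosh − (ẋ₀/ω)·sinh
numerator   = -0.2162 − (0.1800)·4.029203 − (0.4636/2.9755)·3.903137 = -1.549588
denominator = 1 − 4.029203 = -3.029203
p = -1.549588 / -3.029203 = 0.5115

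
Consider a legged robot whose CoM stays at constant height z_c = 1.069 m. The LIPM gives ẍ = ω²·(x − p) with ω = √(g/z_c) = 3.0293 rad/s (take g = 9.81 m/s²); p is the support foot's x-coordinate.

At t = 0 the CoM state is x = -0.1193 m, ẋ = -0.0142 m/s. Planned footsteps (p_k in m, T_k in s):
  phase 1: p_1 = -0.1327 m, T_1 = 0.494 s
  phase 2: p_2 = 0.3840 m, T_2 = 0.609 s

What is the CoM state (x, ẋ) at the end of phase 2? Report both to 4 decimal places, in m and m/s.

x = -1.1680, ẋ = -4.4561

phase 1: p=-0.1327, T=0.494, ωT=1.496474, cosh=2.344917, sinh=2.120999; start (x,ẋ)=(-0.119300, -0.014200) → end (x,ẋ)=(-0.111220, 0.052799)
phase 2: p=0.3840, T=0.609, ωT=1.844844, cosh=3.242580, sinh=3.084530; start (x,ẋ)=(-0.111220, 0.052799) → end (x,ẋ)=(-1.168030, -4.456118)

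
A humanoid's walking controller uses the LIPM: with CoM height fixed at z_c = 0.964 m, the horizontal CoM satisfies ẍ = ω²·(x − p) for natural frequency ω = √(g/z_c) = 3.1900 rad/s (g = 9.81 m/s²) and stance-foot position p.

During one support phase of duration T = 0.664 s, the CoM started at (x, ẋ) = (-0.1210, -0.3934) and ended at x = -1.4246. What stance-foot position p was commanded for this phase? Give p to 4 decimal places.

ωT = 3.1900·0.664 = 2.118160; cosh(ωT) = 4.218037, sinh(ωT) = 4.097785
x(T) = p + (x₀−p)·cosh(ωT) + (ẋ₀/ω)·sinh(ωT) ⇒ p·(1 − cosh) = x(T) − x₀·cosh − (ẋ₀/ω)·sinh
numerator   = -1.4246 − (-0.1210)·4.218037 − (-0.3934/3.1900)·4.097785 = -0.408867
denominator = 1 − 4.218037 = -3.218037
p = -0.408867 / -3.218037 = 0.1271

p = 0.1271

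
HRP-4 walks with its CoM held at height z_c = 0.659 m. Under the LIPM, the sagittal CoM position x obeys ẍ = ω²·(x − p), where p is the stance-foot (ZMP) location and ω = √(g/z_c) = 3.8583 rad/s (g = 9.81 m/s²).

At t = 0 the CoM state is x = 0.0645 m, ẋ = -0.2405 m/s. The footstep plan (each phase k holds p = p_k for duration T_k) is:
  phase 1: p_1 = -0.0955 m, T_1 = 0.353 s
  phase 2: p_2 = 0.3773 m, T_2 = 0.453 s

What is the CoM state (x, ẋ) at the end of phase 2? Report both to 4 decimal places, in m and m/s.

x = 0.0783, ẋ = -0.8740

phase 1: p=-0.0955, T=0.353, ωT=1.361980, cosh=2.080034, sinh=1.823881; start (x,ẋ)=(0.064500, -0.240500) → end (x,ẋ)=(0.123617, 0.625685)
phase 2: p=0.3773, T=0.453, ωT=1.747810, cosh=2.958084, sinh=2.783929; start (x,ẋ)=(0.123617, 0.625685) → end (x,ẋ)=(0.078343, -0.874039)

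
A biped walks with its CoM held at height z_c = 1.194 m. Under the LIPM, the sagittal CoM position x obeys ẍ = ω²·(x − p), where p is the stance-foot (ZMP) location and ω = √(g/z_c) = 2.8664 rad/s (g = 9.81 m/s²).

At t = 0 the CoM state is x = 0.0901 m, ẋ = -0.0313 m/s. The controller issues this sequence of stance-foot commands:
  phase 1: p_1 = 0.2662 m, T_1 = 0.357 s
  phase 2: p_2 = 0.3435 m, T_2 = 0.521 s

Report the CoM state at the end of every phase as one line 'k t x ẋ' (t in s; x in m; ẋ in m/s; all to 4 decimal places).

1 0.3570 -0.0237 -0.6607
2 0.8780 -1.0023 -3.7696

phase 1: p=0.2662, T=0.357, ωT=1.023305, cosh=1.570890, sinh=1.211485; start (x,ẋ)=(0.090100, -0.031300) → end (x,ẋ)=(-0.023663, -0.660694)
phase 2: p=0.3435, T=0.521, ωT=1.493394, cosh=2.338396, sinh=2.113787; start (x,ẋ)=(-0.023663, -0.660694) → end (x,ẋ)=(-1.002291, -3.769587)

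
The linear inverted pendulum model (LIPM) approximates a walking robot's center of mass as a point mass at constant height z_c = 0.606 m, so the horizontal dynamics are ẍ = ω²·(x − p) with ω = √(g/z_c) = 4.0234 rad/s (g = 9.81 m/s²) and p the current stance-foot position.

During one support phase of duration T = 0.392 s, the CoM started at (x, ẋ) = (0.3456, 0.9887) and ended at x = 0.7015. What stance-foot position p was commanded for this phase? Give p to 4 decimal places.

p = 0.4857

ωT = 4.0234·0.392 = 1.577173; cosh(ωT) = 2.523904, sinh(ωT) = 2.317346
x(T) = p + (x₀−p)·cosh(ωT) + (ẋ₀/ω)·sinh(ωT) ⇒ p·(1 − cosh) = x(T) − x₀·cosh − (ẋ₀/ω)·sinh
numerator   = 0.7015 − (0.3456)·2.523904 − (0.9887/4.0234)·2.317346 = -0.740220
denominator = 1 − 2.523904 = -1.523904
p = -0.740220 / -1.523904 = 0.4857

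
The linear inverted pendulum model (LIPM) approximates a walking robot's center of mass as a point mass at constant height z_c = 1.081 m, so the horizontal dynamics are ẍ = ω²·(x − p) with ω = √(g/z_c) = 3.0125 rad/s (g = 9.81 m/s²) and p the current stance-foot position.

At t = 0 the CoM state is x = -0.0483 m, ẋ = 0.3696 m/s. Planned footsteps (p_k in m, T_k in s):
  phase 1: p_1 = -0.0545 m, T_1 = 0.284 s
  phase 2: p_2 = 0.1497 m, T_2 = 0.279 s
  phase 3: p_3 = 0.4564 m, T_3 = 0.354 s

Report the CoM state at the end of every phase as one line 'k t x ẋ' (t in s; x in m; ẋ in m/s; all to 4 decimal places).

1 0.2840 0.0724 0.5313
2 0.5630 0.2097 0.5106
3 0.9170 0.2726 -0.1220

phase 1: p=-0.0545, T=0.284, ωT=0.855550, cosh=1.388859, sinh=0.963809; start (x,ẋ)=(-0.048300, 0.369600) → end (x,ẋ)=(0.072360, 0.531324)
phase 2: p=0.1497, T=0.279, ωT=0.840488, cosh=1.374498, sinh=0.942998; start (x,ẋ)=(0.072360, 0.531324) → end (x,ẋ)=(0.209715, 0.510596)
phase 3: p=0.4564, T=0.354, ωT=1.066425, cosh=1.624606, sinh=1.280369; start (x,ẋ)=(0.209715, 0.510596) → end (x,ẋ)=(0.272647, -0.121974)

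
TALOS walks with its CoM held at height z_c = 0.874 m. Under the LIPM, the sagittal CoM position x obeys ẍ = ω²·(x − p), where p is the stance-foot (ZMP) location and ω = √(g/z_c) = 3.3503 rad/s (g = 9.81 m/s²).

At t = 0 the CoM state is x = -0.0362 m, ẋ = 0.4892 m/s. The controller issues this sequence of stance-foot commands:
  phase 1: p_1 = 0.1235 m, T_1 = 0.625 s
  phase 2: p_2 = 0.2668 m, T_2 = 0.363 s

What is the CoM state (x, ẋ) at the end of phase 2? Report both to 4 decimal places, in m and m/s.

x = -0.1892, ẋ = -1.3479

phase 1: p=0.1235, T=0.625, ωT=2.093938, cosh=4.120007, sinh=3.996806; start (x,ẋ)=(-0.036200, 0.489200) → end (x,ẋ)=(0.049136, -0.122955)
phase 2: p=0.2668, T=0.363, ωT=1.216159, cosh=1.835284, sinh=1.538918; start (x,ẋ)=(0.049136, -0.122955) → end (x,ẋ)=(-0.189154, -1.347900)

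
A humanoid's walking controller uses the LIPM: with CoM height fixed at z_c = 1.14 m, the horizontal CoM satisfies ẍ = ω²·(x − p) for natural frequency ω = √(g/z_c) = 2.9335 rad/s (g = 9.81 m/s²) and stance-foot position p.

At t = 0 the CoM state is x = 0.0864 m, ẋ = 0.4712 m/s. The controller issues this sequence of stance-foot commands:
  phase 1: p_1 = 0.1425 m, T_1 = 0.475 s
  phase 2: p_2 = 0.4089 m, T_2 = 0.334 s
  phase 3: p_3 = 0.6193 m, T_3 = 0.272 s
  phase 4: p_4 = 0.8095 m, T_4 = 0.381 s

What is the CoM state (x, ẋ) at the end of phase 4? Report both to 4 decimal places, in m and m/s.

x = 1.1481, ẋ = 1.3186

phase 1: p=0.1425, T=0.475, ωT=1.393412, cosh=2.138400, sinh=1.890174; start (x,ẋ)=(0.086400, 0.471200) → end (x,ẋ)=(0.326149, 0.696550)
phase 2: p=0.4089, T=0.334, ωT=0.979789, cosh=1.519642, sinh=1.144252; start (x,ẋ)=(0.326149, 0.696550) → end (x,ẋ)=(0.554847, 0.780739)
phase 3: p=0.6193, T=0.272, ωT=0.797912, cosh=1.335583, sinh=0.885315; start (x,ẋ)=(0.554847, 0.780739) → end (x,ẋ)=(0.768841, 0.875353)
phase 4: p=0.8095, T=0.381, ωT=1.117663, cosh=1.692372, sinh=1.365329; start (x,ẋ)=(0.768841, 0.875353) → end (x,ẋ)=(1.148102, 1.318576)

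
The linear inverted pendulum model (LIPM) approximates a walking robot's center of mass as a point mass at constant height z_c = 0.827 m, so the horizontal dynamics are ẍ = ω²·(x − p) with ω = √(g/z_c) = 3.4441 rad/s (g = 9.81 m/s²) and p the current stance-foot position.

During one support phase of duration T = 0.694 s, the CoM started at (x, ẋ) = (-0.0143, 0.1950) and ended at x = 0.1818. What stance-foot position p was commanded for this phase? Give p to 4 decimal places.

ωT = 3.4441·0.694 = 2.390205; cosh(ωT) = 5.503673, sinh(ωT) = 5.412062
x(T) = p + (x₀−p)·cosh(ωT) + (ẋ₀/ω)·sinh(ωT) ⇒ p·(1 − cosh) = x(T) − x₀·cosh − (ẋ₀/ω)·sinh
numerator   = 0.1818 − (-0.0143)·5.503673 − (0.1950/3.4441)·5.412062 = -0.045921
denominator = 1 − 5.503673 = -4.503673
p = -0.045921 / -4.503673 = 0.0102

p = 0.0102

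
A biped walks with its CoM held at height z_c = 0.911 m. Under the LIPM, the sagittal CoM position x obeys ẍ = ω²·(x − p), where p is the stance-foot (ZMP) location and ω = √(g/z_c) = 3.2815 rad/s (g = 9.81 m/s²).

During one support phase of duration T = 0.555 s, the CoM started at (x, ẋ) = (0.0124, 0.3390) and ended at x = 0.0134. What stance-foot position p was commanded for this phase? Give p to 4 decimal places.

p = 0.1551

ωT = 3.2815·0.555 = 1.821233; cosh(ωT) = 3.170648, sinh(ωT) = 3.008822
x(T) = p + (x₀−p)·cosh(ωT) + (ẋ₀/ω)·sinh(ωT) ⇒ p·(1 − cosh) = x(T) − x₀·cosh − (ẋ₀/ω)·sinh
numerator   = 0.0134 − (0.0124)·3.170648 − (0.3390/3.2815)·3.008822 = -0.336747
denominator = 1 − 3.170648 = -2.170648
p = -0.336747 / -2.170648 = 0.1551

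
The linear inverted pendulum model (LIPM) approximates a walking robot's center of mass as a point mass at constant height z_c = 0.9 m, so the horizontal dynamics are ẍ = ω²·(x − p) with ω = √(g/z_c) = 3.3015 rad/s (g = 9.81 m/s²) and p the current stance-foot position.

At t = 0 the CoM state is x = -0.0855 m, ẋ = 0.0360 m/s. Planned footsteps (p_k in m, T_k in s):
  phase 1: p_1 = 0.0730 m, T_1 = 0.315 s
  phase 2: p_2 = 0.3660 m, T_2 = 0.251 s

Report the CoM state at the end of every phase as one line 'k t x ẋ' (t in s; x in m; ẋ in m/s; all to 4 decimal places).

1 0.3150 -0.1657 -0.5905
2 0.5660 -0.5247 -2.4321

phase 1: p=0.0730, T=0.315, ωT=1.039972, cosh=1.591302, sinh=1.237837; start (x,ẋ)=(-0.085500, 0.036000) → end (x,ẋ)=(-0.165724, -0.590458)
phase 2: p=0.3660, T=0.251, ωT=0.828676, cosh=1.363456, sinh=0.926829; start (x,ẋ)=(-0.165724, -0.590458) → end (x,ẋ)=(-0.524741, -2.432100)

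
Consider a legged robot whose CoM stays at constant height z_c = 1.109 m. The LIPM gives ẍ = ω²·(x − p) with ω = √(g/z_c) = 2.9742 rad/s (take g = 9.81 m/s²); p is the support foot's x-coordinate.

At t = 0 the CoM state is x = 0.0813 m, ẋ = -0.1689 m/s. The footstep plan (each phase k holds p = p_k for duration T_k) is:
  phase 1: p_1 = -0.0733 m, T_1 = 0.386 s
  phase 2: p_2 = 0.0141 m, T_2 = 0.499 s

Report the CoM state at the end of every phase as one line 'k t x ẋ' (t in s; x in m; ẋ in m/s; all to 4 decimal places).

1 0.3860 0.1144 0.3587
2 0.8850 0.4990 1.4559

phase 1: p=-0.0733, T=0.386, ωT=1.148041, cosh=1.734635, sinh=1.417378; start (x,ẋ)=(0.081300, -0.168900) → end (x,ẋ)=(0.114384, 0.358746)
phase 2: p=0.0141, T=0.499, ωT=1.484126, cosh=2.318904, sinh=2.092204; start (x,ẋ)=(0.114384, 0.358746) → end (x,ẋ)=(0.499009, 1.455929)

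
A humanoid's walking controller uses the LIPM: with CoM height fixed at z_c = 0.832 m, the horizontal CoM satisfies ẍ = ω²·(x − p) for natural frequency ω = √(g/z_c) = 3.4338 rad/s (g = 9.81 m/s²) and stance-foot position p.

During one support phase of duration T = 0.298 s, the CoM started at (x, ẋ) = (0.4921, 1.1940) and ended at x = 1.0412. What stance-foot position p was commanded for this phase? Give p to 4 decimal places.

ωT = 3.4338·0.298 = 1.023272; cosh(ωT) = 1.570851, sinh(ωT) = 1.211434
x(T) = p + (x₀−p)·cosh(ωT) + (ẋ₀/ω)·sinh(ωT) ⇒ p·(1 − cosh) = x(T) − x₀·cosh − (ẋ₀/ω)·sinh
numerator   = 1.0412 − (0.4921)·1.570851 − (1.1940/3.4338)·1.211434 = -0.153055
denominator = 1 − 1.570851 = -0.570851
p = -0.153055 / -0.570851 = 0.2681

p = 0.2681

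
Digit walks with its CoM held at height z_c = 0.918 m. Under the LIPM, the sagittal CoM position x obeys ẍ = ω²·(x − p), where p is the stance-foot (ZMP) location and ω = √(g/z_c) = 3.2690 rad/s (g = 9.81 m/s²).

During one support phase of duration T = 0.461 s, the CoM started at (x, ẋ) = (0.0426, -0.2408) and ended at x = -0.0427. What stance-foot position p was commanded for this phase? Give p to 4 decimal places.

ωT = 3.2690·0.461 = 1.507009; cosh(ωT) = 2.367392, sinh(ωT) = 2.145820
x(T) = p + (x₀−p)·cosh(ωT) + (ẋ₀/ω)·sinh(ωT) ⇒ p·(1 − cosh) = x(T) − x₀·cosh − (ẋ₀/ω)·sinh
numerator   = -0.0427 − (0.0426)·2.367392 − (-0.2408/3.2690)·2.145820 = 0.014514
denominator = 1 − 2.367392 = -1.367392
p = 0.014514 / -1.367392 = -0.0106

p = -0.0106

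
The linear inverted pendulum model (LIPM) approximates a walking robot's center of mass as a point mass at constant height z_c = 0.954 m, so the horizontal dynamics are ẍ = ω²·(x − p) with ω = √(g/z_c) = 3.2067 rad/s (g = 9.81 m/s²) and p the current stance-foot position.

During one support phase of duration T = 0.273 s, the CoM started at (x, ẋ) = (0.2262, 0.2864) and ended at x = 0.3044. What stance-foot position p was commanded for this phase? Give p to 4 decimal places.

p = 0.2516

ωT = 3.2067·0.273 = 0.875429; cosh(ωT) = 1.408294, sinh(ωT) = 0.991611
x(T) = p + (x₀−p)·cosh(ωT) + (ẋ₀/ω)·sinh(ωT) ⇒ p·(1 − cosh) = x(T) − x₀·cosh − (ẋ₀/ω)·sinh
numerator   = 0.3044 − (0.2262)·1.408294 − (0.2864/3.2067)·0.991611 = -0.102720
denominator = 1 − 1.408294 = -0.408294
p = -0.102720 / -0.408294 = 0.2516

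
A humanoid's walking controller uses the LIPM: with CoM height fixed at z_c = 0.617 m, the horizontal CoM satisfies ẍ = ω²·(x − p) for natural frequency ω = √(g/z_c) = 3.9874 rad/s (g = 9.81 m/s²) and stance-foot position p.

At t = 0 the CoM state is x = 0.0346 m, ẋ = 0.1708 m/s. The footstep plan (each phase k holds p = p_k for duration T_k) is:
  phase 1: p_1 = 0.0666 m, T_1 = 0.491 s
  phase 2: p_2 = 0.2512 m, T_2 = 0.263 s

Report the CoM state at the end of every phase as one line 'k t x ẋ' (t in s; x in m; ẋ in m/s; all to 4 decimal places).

phase 1: p=0.0666, T=0.491, ωT=1.957813, cosh=3.612494, sinh=3.471327; start (x,ẋ)=(0.034600, 0.170800) → end (x,ẋ)=(0.099694, 0.174084)
phase 2: p=0.2512, T=0.263, ωT=1.048686, cosh=1.602149, sinh=1.251751; start (x,ẋ)=(0.099694, 0.174084) → end (x,ẋ)=(0.063115, -0.477292)

1 0.4910 0.0997 0.1741
2 0.7540 0.0631 -0.4773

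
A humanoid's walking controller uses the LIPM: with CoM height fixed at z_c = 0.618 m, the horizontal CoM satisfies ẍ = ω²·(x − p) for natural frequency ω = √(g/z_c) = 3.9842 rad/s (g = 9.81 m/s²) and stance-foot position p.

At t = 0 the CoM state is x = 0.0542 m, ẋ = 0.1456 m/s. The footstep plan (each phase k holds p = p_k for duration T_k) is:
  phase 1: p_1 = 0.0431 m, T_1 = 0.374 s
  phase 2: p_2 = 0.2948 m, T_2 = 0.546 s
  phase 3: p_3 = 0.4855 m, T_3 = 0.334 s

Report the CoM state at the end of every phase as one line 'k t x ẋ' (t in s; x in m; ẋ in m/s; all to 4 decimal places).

1 0.3740 0.1459 0.4326
2 0.9200 0.1028 -0.6483
3 1.2540 -0.5753 -3.9950

phase 1: p=0.0431, T=0.374, ωT=1.490091, cosh=2.331425, sinh=2.106073; start (x,ẋ)=(0.054200, 0.145600) → end (x,ẋ)=(0.145944, 0.432596)
phase 2: p=0.2948, T=0.546, ωT=2.175373, cosh=4.459518, sinh=4.345952; start (x,ẋ)=(0.145944, 0.432596) → end (x,ẋ)=(0.102848, -0.648296)
phase 3: p=0.4855, T=0.334, ωT=1.330723, cosh=2.024032, sinh=1.759746; start (x,ẋ)=(0.102848, -0.648296) → end (x,ẋ)=(-0.575341, -3.995016)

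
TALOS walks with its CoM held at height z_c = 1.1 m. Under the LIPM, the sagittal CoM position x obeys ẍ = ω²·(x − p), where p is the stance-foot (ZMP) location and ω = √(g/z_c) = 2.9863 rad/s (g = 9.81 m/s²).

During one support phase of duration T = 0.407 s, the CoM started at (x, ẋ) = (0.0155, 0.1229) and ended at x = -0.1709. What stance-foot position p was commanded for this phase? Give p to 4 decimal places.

p = 0.3148

ωT = 2.9863·0.407 = 1.215424; cosh(ωT) = 1.834154, sinh(ωT) = 1.537570
x(T) = p + (x₀−p)·cosh(ωT) + (ẋ₀/ω)·sinh(ωT) ⇒ p·(1 − cosh) = x(T) − x₀·cosh − (ẋ₀/ω)·sinh
numerator   = -0.1709 − (0.0155)·1.834154 − (0.1229/2.9863)·1.537570 = -0.262607
denominator = 1 − 1.834154 = -0.834154
p = -0.262607 / -0.834154 = 0.3148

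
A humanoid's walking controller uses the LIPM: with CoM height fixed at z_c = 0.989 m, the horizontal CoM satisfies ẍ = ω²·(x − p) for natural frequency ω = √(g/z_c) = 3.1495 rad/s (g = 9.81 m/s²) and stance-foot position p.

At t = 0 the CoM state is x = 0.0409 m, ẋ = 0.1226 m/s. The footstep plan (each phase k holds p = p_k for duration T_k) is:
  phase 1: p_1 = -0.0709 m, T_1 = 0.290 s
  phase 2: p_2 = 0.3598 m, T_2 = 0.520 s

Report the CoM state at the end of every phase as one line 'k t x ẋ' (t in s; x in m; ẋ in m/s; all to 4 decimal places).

1 0.2900 0.1316 0.5456
2 0.8100 0.1794 -0.3225

phase 1: p=-0.0709, T=0.290, ωT=0.913355, cosh=1.446924, sinh=1.045748; start (x,ẋ)=(0.040900, 0.122600) → end (x,ẋ)=(0.131574, 0.545615)
phase 2: p=0.3598, T=0.520, ωT=1.637740, cosh=2.668975, sinh=2.474557; start (x,ẋ)=(0.131574, 0.545615) → end (x,ẋ)=(0.179359, -0.322474)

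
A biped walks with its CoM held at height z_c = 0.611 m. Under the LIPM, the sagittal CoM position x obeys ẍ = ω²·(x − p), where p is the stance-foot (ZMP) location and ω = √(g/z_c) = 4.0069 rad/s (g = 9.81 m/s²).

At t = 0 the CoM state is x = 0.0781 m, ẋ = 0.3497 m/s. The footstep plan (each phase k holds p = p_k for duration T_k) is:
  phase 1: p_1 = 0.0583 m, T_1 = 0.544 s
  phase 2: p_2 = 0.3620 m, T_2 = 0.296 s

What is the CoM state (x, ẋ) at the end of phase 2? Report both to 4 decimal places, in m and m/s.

phase 1: p=0.0583, T=0.544, ωT=2.179754, cosh=4.478598, sinh=4.365529; start (x,ẋ)=(0.078100, 0.349700) → end (x,ẋ)=(0.527975, 1.912512)
phase 2: p=0.3620, T=0.296, ωT=1.186042, cosh=1.789763, sinh=1.484335; start (x,ẋ)=(0.527975, 1.912512) → end (x,ẋ)=(1.367537, 4.410095)

x = 1.3675, ẋ = 4.4101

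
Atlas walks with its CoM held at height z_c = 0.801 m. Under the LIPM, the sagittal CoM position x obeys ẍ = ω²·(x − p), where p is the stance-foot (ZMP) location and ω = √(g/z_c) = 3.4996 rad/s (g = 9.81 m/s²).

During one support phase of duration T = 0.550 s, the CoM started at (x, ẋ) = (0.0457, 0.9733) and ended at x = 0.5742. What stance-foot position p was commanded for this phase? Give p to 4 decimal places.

ωT = 3.4996·0.550 = 1.924780; cosh(ωT) = 3.499774, sinh(ωT) = 3.353866
x(T) = p + (x₀−p)·cosh(ωT) + (ẋ₀/ω)·sinh(ωT) ⇒ p·(1 − cosh) = x(T) − x₀·cosh − (ẋ₀/ω)·sinh
numerator   = 0.5742 − (0.0457)·3.499774 − (0.9733/3.4996)·3.353866 = -0.518509
denominator = 1 − 3.499774 = -2.499774
p = -0.518509 / -2.499774 = 0.2074

p = 0.2074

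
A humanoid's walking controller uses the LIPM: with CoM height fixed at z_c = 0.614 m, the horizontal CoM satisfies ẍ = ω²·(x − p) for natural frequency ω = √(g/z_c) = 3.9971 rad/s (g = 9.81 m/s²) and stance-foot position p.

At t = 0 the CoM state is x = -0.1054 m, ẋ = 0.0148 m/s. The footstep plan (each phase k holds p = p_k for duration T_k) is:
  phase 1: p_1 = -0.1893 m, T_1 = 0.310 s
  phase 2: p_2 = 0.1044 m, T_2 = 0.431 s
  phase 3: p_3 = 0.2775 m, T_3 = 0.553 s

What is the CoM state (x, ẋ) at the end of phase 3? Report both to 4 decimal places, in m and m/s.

phase 1: p=-0.1893, T=0.310, ωT=1.239101, cosh=1.871076, sinh=1.581432; start (x,ẋ)=(-0.105400, 0.014800) → end (x,ẋ)=(-0.026461, 0.558036)
phase 2: p=0.1044, T=0.431, ωT=1.722750, cosh=2.889241, sinh=2.710667; start (x,ẋ)=(-0.026461, 0.558036) → end (x,ẋ)=(0.104747, 0.194445)
phase 3: p=0.2775, T=0.553, ωT=2.210396, cosh=4.614493, sinh=4.504836; start (x,ẋ)=(0.104747, 0.194445) → end (x,ẋ)=(-0.300523, -2.213373)

x = -0.3005, ẋ = -2.2134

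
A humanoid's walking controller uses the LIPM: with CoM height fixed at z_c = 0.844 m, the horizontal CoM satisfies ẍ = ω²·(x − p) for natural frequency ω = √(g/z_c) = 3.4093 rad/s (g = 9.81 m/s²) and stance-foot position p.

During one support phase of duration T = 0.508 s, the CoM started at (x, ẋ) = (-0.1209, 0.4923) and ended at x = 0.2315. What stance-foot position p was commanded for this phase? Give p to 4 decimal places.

ωT = 3.4093·0.508 = 1.731924; cosh(ωT) = 2.914231, sinh(ωT) = 2.737288
x(T) = p + (x₀−p)·cosh(ωT) + (ẋ₀/ω)·sinh(ωT) ⇒ p·(1 − cosh) = x(T) − x₀·cosh − (ẋ₀/ω)·sinh
numerator   = 0.2315 − (-0.1209)·2.914231 − (0.4923/3.4093)·2.737288 = 0.188569
denominator = 1 − 2.914231 = -1.914231
p = 0.188569 / -1.914231 = -0.0985

p = -0.0985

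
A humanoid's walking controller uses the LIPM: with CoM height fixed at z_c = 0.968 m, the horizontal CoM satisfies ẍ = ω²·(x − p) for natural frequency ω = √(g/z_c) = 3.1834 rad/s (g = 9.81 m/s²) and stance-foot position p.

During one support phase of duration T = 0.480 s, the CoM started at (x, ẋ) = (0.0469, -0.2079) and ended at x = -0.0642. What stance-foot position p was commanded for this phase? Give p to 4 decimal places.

ωT = 3.1834·0.480 = 1.528032; cosh(ωT) = 2.413030, sinh(ωT) = 2.196067
x(T) = p + (x₀−p)·cosh(ωT) + (ẋ₀/ω)·sinh(ωT) ⇒ p·(1 − cosh) = x(T) − x₀·cosh − (ẋ₀/ω)·sinh
numerator   = -0.0642 − (0.0469)·2.413030 − (-0.2079/3.1834)·2.196067 = -0.033951
denominator = 1 − 2.413030 = -1.413030
p = -0.033951 / -1.413030 = 0.0240

p = 0.0240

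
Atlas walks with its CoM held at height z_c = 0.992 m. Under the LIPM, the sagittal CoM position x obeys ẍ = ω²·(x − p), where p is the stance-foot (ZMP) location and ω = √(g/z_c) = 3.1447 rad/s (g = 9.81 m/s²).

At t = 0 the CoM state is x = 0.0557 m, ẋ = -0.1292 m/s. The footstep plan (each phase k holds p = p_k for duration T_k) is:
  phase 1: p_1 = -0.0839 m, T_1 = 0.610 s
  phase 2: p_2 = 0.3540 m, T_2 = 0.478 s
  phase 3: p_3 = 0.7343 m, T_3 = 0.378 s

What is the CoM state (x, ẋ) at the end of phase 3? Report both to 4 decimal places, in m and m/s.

phase 1: p=-0.0839, T=0.610, ωT=1.918267, cosh=3.478005, sinh=3.331143; start (x,ẋ)=(0.055700, -0.129200) → end (x,ẋ)=(0.264769, 1.013014)
phase 2: p=0.3540, T=0.478, ωT=1.503167, cosh=2.359164, sinh=2.136739; start (x,ẋ)=(0.264769, 1.013014) → end (x,ẋ)=(0.831806, 1.790290)
phase 3: p=0.7343, T=0.378, ωT=1.188697, cosh=1.793709, sinh=1.489091; start (x,ẋ)=(0.831806, 1.790290) → end (x,ẋ)=(1.756943, 3.667857)

x = 1.7569, ẋ = 3.6679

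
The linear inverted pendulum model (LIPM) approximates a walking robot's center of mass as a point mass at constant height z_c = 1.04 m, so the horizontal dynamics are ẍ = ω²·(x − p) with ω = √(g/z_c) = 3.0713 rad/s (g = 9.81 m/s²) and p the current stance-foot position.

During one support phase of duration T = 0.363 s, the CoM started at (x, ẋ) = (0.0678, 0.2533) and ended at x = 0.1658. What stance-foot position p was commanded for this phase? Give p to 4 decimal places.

ωT = 3.0713·0.363 = 1.114882; cosh(ωT) = 1.688581, sinh(ωT) = 1.360627
x(T) = p + (x₀−p)·cosh(ωT) + (ẋ₀/ω)·sinh(ωT) ⇒ p·(1 − cosh) = x(T) − x₀·cosh − (ẋ₀/ω)·sinh
numerator   = 0.1658 − (0.0678)·1.688581 − (0.2533/3.0713)·1.360627 = -0.060901
denominator = 1 − 1.688581 = -0.688581
p = -0.060901 / -0.688581 = 0.0884

p = 0.0884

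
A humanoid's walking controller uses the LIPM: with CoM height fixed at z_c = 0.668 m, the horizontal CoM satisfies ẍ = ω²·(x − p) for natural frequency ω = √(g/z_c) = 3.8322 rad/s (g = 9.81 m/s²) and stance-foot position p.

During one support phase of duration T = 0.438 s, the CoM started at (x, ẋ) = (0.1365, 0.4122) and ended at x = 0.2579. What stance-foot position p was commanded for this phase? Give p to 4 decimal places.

p = 0.2249

ωT = 3.8322·0.438 = 1.678504; cosh(ωT) = 2.772093, sinh(ωT) = 2.585440
x(T) = p + (x₀−p)·cosh(ωT) + (ẋ₀/ω)·sinh(ωT) ⇒ p·(1 − cosh) = x(T) − x₀·cosh − (ẋ₀/ω)·sinh
numerator   = 0.2579 − (0.1365)·2.772093 − (0.4122/3.8322)·2.585440 = -0.398586
denominator = 1 − 2.772093 = -1.772093
p = -0.398586 / -1.772093 = 0.2249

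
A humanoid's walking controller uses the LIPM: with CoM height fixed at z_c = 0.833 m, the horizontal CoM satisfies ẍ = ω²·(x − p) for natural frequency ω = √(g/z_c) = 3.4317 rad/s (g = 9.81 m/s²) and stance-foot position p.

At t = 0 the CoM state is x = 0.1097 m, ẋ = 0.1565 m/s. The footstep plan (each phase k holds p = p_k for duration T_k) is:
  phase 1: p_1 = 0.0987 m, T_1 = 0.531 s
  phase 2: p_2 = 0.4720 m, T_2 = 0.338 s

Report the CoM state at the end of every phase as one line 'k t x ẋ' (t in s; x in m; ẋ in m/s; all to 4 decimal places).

phase 1: p=0.0987, T=0.531, ωT=1.822233, cosh=3.173659, sinh=3.011995; start (x,ẋ)=(0.109700, 0.156500) → end (x,ẋ)=(0.270970, 0.610377)
phase 2: p=0.4720, T=0.338, ωT=1.159915, cosh=1.751587, sinh=1.438074; start (x,ẋ)=(0.270970, 0.610377) → end (x,ẋ)=(0.375660, 0.077036)

1 0.5310 0.2710 0.6104
2 0.8690 0.3757 0.0770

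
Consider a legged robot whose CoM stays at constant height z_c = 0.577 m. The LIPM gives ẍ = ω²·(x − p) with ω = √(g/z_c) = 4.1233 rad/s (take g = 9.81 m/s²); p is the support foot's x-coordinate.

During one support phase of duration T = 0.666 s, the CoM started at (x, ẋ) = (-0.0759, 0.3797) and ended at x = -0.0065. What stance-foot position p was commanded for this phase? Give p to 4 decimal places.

p = 0.0186

ωT = 4.1233·0.666 = 2.746118; cosh(ωT) = 7.823099, sinh(ωT) = 7.758923
x(T) = p + (x₀−p)·cosh(ωT) + (ẋ₀/ω)·sinh(ωT) ⇒ p·(1 − cosh) = x(T) − x₀·cosh − (ẋ₀/ω)·sinh
numerator   = -0.0065 − (-0.0759)·7.823099 − (0.3797/4.1233)·7.758923 = -0.127218
denominator = 1 − 7.823099 = -6.823099
p = -0.127218 / -6.823099 = 0.0186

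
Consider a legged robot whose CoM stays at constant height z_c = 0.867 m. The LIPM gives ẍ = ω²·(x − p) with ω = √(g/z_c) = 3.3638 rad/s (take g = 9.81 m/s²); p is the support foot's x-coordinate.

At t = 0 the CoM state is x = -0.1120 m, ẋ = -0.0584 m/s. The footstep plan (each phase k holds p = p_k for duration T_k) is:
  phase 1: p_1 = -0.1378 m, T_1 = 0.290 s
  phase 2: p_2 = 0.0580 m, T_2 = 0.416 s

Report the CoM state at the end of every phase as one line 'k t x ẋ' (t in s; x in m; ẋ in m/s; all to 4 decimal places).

1 0.2900 -0.1185 0.0103
2 0.7060 -0.3155 -1.1075

phase 1: p=-0.1378, T=0.290, ωT=0.975502, cosh=1.514751, sinh=1.137748; start (x,ẋ)=(-0.112000, -0.058400) → end (x,ẋ)=(-0.118472, 0.010279)
phase 2: p=0.0580, T=0.416, ωT=1.399341, cosh=2.149644, sinh=1.902884; start (x,ẋ)=(-0.118472, 0.010279) → end (x,ẋ)=(-0.315538, -1.107488)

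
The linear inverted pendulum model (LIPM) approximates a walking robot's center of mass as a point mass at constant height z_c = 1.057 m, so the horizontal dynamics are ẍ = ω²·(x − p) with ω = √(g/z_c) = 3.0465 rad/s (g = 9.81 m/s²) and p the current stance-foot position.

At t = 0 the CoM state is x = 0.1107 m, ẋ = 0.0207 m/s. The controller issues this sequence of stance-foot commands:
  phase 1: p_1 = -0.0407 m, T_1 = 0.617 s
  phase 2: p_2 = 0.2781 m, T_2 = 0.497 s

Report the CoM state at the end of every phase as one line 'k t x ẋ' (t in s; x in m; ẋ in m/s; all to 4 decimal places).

phase 1: p=-0.0407, T=0.617, ωT=1.879690, cosh=3.352057, sinh=3.199420; start (x,ẋ)=(0.110700, 0.020700) → end (x,ẋ)=(0.488540, 1.545088)
phase 2: p=0.2781, T=0.497, ωT=1.514110, cosh=2.382690, sinh=2.162686; start (x,ẋ)=(0.488540, 1.545088) → end (x,ẋ)=(1.876360, 5.067980)

1 0.6170 0.4885 1.5451
2 1.1140 1.8764 5.0680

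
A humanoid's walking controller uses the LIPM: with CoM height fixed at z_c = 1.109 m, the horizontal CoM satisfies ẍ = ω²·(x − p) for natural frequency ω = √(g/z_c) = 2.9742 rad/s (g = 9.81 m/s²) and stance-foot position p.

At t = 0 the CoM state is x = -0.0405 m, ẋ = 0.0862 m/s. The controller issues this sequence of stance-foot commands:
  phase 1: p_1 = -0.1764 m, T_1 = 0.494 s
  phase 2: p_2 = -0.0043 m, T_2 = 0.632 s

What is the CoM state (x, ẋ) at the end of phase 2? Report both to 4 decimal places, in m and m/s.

phase 1: p=-0.1764, T=0.494, ωT=1.469255, cosh=2.288046, sinh=2.057949; start (x,ẋ)=(-0.040500, 0.086200) → end (x,ẋ)=(0.194190, 1.029040)
phase 2: p=-0.0043, T=0.632, ωT=1.879694, cosh=3.352070, sinh=3.199433; start (x,ẋ)=(0.194190, 1.029040) → end (x,ẋ)=(1.768021, 5.338196)

x = 1.7680, ẋ = 5.3382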